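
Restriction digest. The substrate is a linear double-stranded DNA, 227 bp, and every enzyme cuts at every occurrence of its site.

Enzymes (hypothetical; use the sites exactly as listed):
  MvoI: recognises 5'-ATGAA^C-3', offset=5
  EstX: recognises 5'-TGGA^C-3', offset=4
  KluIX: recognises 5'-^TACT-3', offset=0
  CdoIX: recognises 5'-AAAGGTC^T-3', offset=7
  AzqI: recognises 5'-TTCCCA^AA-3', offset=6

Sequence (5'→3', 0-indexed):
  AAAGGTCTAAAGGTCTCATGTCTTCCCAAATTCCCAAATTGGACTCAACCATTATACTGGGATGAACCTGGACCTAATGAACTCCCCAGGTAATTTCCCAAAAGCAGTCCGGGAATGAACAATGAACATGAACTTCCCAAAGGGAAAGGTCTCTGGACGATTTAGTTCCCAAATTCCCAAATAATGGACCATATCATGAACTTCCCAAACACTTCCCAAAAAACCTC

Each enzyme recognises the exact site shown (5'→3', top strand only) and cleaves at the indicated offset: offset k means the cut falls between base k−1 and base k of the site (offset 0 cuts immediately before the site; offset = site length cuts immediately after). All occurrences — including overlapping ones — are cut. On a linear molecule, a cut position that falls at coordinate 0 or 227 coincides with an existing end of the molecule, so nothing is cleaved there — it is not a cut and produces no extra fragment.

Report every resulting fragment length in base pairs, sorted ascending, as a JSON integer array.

[6,6,6,7,7,7,7,7,8,8,8,9,9,9,11,11,12,12,12,13,14,19,19]

Per-enzyme occurrences:
  MvoI (ATGAAC, off=5): starts [61, 76, 114, 121, 127, 195] → cuts [66, 81, 119, 126, 132, 200]
  EstX (TGGAC, off=4): starts [39, 68, 153, 184] → cuts [43, 72, 157, 188]
  KluIX (TACT, off=0): starts [54] → cuts [54]
  CdoIX (AAAGGTCT, off=7): starts [0, 8, 144] → cuts [7, 15, 151]
  AzqI (TTCCCAAA, off=6): starts [22, 30, 94, 133, 165, 173, 201, 212] → cuts [28, 36, 100, 139, 171, 179, 207, 218]

All cut coordinates (distinct, sorted): [7, 15, 28, 36, 43, 54, 66, 72, 81, 100, 119, 126, 132, 139, 151, 157, 171, 179, 188, 200, 207, 218]

Fragments:
  [0,7): 7 bp
  [7,15): 8 bp
  [15,28): 13 bp
  [28,36): 8 bp
  [36,43): 7 bp
  [43,54): 11 bp
  [54,66): 12 bp
  [66,72): 6 bp
  [72,81): 9 bp
  [81,100): 19 bp
  [100,119): 19 bp
  [119,126): 7 bp
  [126,132): 6 bp
  [132,139): 7 bp
  [139,151): 12 bp
  [151,157): 6 bp
  [157,171): 14 bp
  [171,179): 8 bp
  [179,188): 9 bp
  [188,200): 12 bp
  [200,207): 7 bp
  [207,218): 11 bp
  [218,227): 9 bp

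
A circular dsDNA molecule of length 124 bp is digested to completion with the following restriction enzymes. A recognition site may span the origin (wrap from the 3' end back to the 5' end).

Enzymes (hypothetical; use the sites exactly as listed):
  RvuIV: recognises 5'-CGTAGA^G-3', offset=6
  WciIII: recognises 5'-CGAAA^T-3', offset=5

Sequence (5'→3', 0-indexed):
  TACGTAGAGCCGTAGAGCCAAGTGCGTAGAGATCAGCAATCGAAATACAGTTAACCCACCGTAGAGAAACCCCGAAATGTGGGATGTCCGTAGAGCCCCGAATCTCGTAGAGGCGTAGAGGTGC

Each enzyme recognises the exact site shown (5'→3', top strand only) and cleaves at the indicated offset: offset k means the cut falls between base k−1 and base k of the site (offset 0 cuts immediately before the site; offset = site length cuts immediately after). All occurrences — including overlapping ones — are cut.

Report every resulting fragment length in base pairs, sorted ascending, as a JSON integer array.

[8,8,12,13,14,15,17,17,20]

Scan for sites:
  RvuIV CGTAGAG/6: at [2, 10, 24, 59, 88, 105, 113] ⇒ [8, 16, 30, 65, 94, 111, 119]
  WciIII CGAAAT/5: at [40, 72] ⇒ [45, 77]

Pooled cuts: [8, 16, 30, 45, 65, 77, 94, 111, 119]

Fragments:
  8→16: 8 bp
  16→30: 14 bp
  30→45: 15 bp
  45→65: 20 bp
  65→77: 12 bp
  77→94: 17 bp
  94→111: 17 bp
  111→119: 8 bp
  119→8 (wrap): 124-119+8 = 13 bp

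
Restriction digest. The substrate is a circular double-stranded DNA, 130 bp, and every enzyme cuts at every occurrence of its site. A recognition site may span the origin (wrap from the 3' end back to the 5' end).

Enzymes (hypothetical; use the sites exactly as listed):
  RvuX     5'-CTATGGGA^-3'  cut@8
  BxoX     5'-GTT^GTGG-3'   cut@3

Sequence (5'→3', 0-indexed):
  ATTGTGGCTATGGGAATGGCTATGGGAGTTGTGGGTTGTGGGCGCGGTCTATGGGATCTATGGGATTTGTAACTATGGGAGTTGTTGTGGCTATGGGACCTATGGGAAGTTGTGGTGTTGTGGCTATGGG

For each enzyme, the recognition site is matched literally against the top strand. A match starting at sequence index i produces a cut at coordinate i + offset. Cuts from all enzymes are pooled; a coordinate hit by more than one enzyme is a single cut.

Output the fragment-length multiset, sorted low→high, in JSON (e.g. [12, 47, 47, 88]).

Scan for sites:
  RvuX CTATGGGA/8: at [7, 19, 48, 57, 72, 90, 99, 123] ⇒ [1, 15, 27, 56, 65, 80, 98, 107]
  BxoX GTTGTGG/3: at [27, 34, 83, 108, 116] ⇒ [30, 37, 86, 111, 119]

All cut coordinates (distinct, sorted): [1, 15, 27, 30, 37, 56, 65, 80, 86, 98, 107, 111, 119]

Fragments:
  1→15: 14 bp
  15→27: 12 bp
  27→30: 3 bp
  30→37: 7 bp
  37→56: 19 bp
  56→65: 9 bp
  65→80: 15 bp
  80→86: 6 bp
  86→98: 12 bp
  98→107: 9 bp
  107→111: 4 bp
  111→119: 8 bp
  119→1 (wrap): 130-119+1 = 12 bp

[3,4,6,7,8,9,9,12,12,12,14,15,19]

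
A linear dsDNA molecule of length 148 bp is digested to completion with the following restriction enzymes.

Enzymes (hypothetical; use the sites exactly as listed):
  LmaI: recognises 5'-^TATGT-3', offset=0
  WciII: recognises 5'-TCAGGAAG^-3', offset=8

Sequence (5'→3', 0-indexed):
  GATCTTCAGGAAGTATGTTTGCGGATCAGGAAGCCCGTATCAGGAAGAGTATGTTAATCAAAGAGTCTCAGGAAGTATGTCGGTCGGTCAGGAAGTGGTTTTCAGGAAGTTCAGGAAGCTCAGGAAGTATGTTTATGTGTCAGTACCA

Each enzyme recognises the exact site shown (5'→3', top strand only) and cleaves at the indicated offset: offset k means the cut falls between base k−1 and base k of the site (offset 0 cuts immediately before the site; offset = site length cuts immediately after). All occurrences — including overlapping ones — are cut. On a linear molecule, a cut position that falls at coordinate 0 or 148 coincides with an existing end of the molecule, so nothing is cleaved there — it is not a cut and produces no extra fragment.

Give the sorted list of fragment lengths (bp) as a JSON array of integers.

[2,6,9,9,13,14,14,15,20,20,26]

Scan for sites:
  LmaI TATGT/0: at [13, 49, 75, 127, 133] ⇒ [13, 49, 75, 127, 133]
  WciII TCAGGAAG/8: at [5, 25, 39, 67, 87, 101, 110, 119] ⇒ [13, 33, 47, 75, 95, 109, 118, 127]

All cut coordinates (distinct, sorted): [13, 33, 47, 49, 75, 95, 109, 118, 127, 133]

Fragments:
  [0,13): 13 bp
  [13,33): 20 bp
  [33,47): 14 bp
  [47,49): 2 bp
  [49,75): 26 bp
  [75,95): 20 bp
  [95,109): 14 bp
  [109,118): 9 bp
  [118,127): 9 bp
  [127,133): 6 bp
  [133,148): 15 bp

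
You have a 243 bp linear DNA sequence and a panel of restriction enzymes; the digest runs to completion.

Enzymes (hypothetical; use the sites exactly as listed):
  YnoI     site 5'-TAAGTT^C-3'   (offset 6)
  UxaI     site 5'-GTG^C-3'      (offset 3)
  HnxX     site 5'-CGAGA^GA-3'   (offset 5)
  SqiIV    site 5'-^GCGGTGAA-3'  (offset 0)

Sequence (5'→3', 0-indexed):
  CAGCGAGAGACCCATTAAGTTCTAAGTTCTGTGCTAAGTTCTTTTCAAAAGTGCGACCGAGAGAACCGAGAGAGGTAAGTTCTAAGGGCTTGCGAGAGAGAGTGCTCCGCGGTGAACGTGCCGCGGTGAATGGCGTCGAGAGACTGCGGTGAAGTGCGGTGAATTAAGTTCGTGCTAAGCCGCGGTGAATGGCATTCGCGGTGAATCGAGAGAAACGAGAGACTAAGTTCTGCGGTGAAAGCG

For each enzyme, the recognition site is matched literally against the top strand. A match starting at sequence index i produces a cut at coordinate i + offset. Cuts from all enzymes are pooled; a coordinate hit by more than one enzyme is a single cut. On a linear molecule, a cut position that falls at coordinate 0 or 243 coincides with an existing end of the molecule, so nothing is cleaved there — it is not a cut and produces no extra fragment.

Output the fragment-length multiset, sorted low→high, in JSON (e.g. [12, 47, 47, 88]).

Per-enzyme occurrences:
  YnoI (TAAGTTC, off=6): starts [15, 22, 34, 75, 164, 223] → cuts [21, 28, 40, 81, 170, 229]
  UxaI (GTGC, off=3): starts [30, 50, 101, 117, 153, 171] → cuts [33, 53, 104, 120, 156, 174]
  HnxX (CGAGAGA, off=5): starts [3, 57, 66, 92, 136, 206, 215] → cuts [8, 62, 71, 97, 141, 211, 220]
  SqiIV (GCGGTGAA, off=0): starts [108, 122, 145, 155, 181, 197, 231] → cuts [108, 122, 145, 155, 181, 197, 231]

All cut coordinates (distinct, sorted): [8, 21, 28, 33, 40, 53, 62, 71, 81, 97, 104, 108, 120, 122, 141, 145, 155, 156, 170, 174, 181, 197, 211, 220, 229, 231]

Fragment lengths:
  [0,8): 8 bp
  [8,21): 13 bp
  [21,28): 7 bp
  [28,33): 5 bp
  [33,40): 7 bp
  [40,53): 13 bp
  [53,62): 9 bp
  [62,71): 9 bp
  [71,81): 10 bp
  [81,97): 16 bp
  [97,104): 7 bp
  [104,108): 4 bp
  [108,120): 12 bp
  [120,122): 2 bp
  [122,141): 19 bp
  [141,145): 4 bp
  [145,155): 10 bp
  [155,156): 1 bp
  [156,170): 14 bp
  [170,174): 4 bp
  [174,181): 7 bp
  [181,197): 16 bp
  [197,211): 14 bp
  [211,220): 9 bp
  [220,229): 9 bp
  [229,231): 2 bp
  [231,243): 12 bp

[1,2,2,4,4,4,5,7,7,7,7,8,9,9,9,9,10,10,12,12,13,13,14,14,16,16,19]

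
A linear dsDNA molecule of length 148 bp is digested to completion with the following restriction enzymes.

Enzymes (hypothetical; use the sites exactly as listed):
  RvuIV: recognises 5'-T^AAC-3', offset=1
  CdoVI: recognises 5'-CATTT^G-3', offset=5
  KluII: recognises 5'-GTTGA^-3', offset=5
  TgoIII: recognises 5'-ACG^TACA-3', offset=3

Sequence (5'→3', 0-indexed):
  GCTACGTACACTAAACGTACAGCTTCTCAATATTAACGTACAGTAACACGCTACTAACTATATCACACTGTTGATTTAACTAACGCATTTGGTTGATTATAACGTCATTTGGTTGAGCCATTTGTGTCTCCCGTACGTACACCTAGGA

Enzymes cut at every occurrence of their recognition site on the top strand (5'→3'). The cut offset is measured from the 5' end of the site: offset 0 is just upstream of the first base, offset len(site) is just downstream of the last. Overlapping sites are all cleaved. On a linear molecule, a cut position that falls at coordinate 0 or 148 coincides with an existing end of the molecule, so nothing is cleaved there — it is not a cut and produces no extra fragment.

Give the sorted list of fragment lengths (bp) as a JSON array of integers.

Site scan:
  RvuIV TAAC/1: at [33, 43, 54, 76, 80, 99] ⇒ [34, 44, 55, 77, 81, 100]
  CdoVI CATTTG/5: at [85, 105, 118] ⇒ [90, 110, 123]
  KluII GTTGA/5: at [69, 91, 111] ⇒ [74, 96, 116]
  TgoIII ACGTACA/3: at [3, 14, 35, 134] ⇒ [6, 17, 38, 137]

All cut coordinates (distinct, sorted): [6, 17, 34, 38, 44, 55, 74, 77, 81, 90, 96, 100, 110, 116, 123, 137]

Fragment lengths:
  [0,6): 6 bp
  [6,17): 11 bp
  [17,34): 17 bp
  [34,38): 4 bp
  [38,44): 6 bp
  [44,55): 11 bp
  [55,74): 19 bp
  [74,77): 3 bp
  [77,81): 4 bp
  [81,90): 9 bp
  [90,96): 6 bp
  [96,100): 4 bp
  [100,110): 10 bp
  [110,116): 6 bp
  [116,123): 7 bp
  [123,137): 14 bp
  [137,148): 11 bp

[3,4,4,4,6,6,6,6,7,9,10,11,11,11,14,17,19]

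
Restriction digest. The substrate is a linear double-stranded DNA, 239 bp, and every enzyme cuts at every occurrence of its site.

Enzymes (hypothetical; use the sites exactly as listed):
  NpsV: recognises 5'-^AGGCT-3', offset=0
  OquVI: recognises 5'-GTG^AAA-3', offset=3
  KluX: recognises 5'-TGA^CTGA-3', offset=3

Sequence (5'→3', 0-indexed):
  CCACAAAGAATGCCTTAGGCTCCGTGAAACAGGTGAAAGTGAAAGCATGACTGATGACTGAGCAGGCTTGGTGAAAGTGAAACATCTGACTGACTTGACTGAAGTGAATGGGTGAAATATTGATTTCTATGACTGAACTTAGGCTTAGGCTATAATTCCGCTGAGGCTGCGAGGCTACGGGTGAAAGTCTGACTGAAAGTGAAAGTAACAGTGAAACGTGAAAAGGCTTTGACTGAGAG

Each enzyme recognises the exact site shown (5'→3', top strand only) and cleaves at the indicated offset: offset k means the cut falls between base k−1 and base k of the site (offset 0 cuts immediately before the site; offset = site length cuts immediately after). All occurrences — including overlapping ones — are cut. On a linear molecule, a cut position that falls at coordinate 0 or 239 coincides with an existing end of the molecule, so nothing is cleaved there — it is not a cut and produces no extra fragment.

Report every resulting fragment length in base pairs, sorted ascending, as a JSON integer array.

[3,6,6,6,6,7,7,7,8,8,9,9,9,9,9,9,10,10,10,12,12,16,16,17,18]

Per-enzyme occurrences:
  NpsV (AGGCT, off=0): starts [16, 63, 140, 146, 163, 171, 223] → cuts [16, 63, 140, 146, 163, 171, 223]
  OquVI (GTGAAA, off=3): starts [23, 32, 38, 70, 76, 111, 180, 198, 210, 217] → cuts [26, 35, 41, 73, 79, 114, 183, 201, 213, 220]
  KluX (TGACTGA, off=3): starts [47, 54, 86, 95, 129, 189, 229] → cuts [50, 57, 89, 98, 132, 192, 232]

All cut coordinates (distinct, sorted): [16, 26, 35, 41, 50, 57, 63, 73, 79, 89, 98, 114, 132, 140, 146, 163, 171, 183, 192, 201, 213, 220, 223, 232]

Fragments:
  [0,16): 16 bp
  [16,26): 10 bp
  [26,35): 9 bp
  [35,41): 6 bp
  [41,50): 9 bp
  [50,57): 7 bp
  [57,63): 6 bp
  [63,73): 10 bp
  [73,79): 6 bp
  [79,89): 10 bp
  [89,98): 9 bp
  [98,114): 16 bp
  [114,132): 18 bp
  [132,140): 8 bp
  [140,146): 6 bp
  [146,163): 17 bp
  [163,171): 8 bp
  [171,183): 12 bp
  [183,192): 9 bp
  [192,201): 9 bp
  [201,213): 12 bp
  [213,220): 7 bp
  [220,223): 3 bp
  [223,232): 9 bp
  [232,239): 7 bp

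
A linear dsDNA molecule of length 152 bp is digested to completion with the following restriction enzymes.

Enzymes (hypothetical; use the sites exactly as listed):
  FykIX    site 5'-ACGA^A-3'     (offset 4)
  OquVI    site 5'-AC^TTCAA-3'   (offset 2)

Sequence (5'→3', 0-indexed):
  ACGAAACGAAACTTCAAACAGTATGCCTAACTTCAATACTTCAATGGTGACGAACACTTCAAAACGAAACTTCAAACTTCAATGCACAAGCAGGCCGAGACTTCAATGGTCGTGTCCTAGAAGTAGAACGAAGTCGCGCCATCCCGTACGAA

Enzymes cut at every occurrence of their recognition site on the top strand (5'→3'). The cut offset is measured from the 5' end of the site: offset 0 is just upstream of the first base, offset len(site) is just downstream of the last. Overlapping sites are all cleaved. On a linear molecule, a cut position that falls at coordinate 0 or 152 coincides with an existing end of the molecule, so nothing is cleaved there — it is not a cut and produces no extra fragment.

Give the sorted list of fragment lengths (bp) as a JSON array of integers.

[1,3,3,4,4,5,7,8,10,14,19,20,24,30]

Scan for sites:
  FykIX ACGAA/4: at [0, 5, 49, 63, 127, 147] ⇒ [4, 9, 53, 67, 131, 151]
  OquVI ACTTCAA/2: at [10, 29, 37, 55, 68, 75, 99] ⇒ [12, 31, 39, 57, 70, 77, 101]

All cut coordinates (distinct, sorted): [4, 9, 12, 31, 39, 53, 57, 67, 70, 77, 101, 131, 151]

Fragments:
  [0,4): 4 bp
  [4,9): 5 bp
  [9,12): 3 bp
  [12,31): 19 bp
  [31,39): 8 bp
  [39,53): 14 bp
  [53,57): 4 bp
  [57,67): 10 bp
  [67,70): 3 bp
  [70,77): 7 bp
  [77,101): 24 bp
  [101,131): 30 bp
  [131,151): 20 bp
  [151,152): 1 bp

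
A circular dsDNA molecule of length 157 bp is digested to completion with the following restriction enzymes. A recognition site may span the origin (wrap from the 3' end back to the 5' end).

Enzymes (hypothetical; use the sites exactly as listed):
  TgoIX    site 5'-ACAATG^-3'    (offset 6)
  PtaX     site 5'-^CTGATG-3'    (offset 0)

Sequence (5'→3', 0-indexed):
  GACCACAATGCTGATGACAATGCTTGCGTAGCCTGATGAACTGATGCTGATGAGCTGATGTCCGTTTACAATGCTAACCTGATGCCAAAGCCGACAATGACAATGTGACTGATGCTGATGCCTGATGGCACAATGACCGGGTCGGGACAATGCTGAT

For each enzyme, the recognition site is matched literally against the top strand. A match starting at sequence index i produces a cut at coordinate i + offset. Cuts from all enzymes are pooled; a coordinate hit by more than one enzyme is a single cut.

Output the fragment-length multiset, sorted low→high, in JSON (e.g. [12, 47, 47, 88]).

Scan for sites:
  TgoIX ACAATG/6: at [4, 16, 67, 93, 99, 129, 146] ⇒ [10, 22, 73, 99, 105, 135, 152]
  PtaX CTGATG/0: at [10, 32, 40, 46, 54, 78, 108, 114, 121, 152] ⇒ [10, 32, 40, 46, 54, 78, 108, 114, 121, 152]

Pooled cuts: [10, 22, 32, 40, 46, 54, 73, 78, 99, 105, 108, 114, 121, 135, 152]

Fragment lengths:
  10→22: 12 bp
  22→32: 10 bp
  32→40: 8 bp
  40→46: 6 bp
  46→54: 8 bp
  54→73: 19 bp
  73→78: 5 bp
  78→99: 21 bp
  99→105: 6 bp
  105→108: 3 bp
  108→114: 6 bp
  114→121: 7 bp
  121→135: 14 bp
  135→152: 17 bp
  152→10 (wrap): 157-152+10 = 15 bp

[3,5,6,6,6,7,8,8,10,12,14,15,17,19,21]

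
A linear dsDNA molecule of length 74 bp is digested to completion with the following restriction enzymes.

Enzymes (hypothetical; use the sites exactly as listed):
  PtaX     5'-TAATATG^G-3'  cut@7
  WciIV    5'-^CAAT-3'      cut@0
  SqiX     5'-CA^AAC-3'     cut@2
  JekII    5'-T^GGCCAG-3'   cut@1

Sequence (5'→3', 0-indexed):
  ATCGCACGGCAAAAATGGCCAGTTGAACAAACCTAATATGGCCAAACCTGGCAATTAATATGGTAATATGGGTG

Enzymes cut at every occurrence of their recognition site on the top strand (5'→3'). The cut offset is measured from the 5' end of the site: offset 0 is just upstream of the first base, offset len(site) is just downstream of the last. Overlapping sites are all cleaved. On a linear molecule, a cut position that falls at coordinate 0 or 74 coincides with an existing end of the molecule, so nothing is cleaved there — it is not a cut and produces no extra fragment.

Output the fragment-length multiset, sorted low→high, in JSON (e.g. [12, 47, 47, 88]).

Site scan:
  PtaX TAATATGG/7: at [33, 55, 63] ⇒ [40, 62, 70]
  WciIV CAAT/0: at [51] ⇒ [51]
  SqiX CAAAC/2: at [27, 42] ⇒ [29, 44]
  JekII TGGCCAG/1: at [15] ⇒ [16]

Pooled cuts: [16, 29, 40, 44, 51, 62, 70]

Fragment lengths:
  [0,16): 16 bp
  [16,29): 13 bp
  [29,40): 11 bp
  [40,44): 4 bp
  [44,51): 7 bp
  [51,62): 11 bp
  [62,70): 8 bp
  [70,74): 4 bp

[4,4,7,8,11,11,13,16]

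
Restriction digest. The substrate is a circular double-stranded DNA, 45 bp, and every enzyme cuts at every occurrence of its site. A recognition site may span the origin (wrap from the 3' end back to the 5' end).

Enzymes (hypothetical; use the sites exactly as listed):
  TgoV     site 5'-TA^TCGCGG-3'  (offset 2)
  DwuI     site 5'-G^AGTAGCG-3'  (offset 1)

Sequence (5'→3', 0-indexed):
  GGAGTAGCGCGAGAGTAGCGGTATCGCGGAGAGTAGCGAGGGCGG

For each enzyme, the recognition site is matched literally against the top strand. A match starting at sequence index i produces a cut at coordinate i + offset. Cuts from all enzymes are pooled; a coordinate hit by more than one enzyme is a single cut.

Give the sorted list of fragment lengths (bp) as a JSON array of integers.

[8,10,11,16]

Scan for sites:
  TgoV (TATCGCGG, off=2): starts [21] → cuts [23]
  DwuI (GAGTAGCG, off=1): starts [1, 12, 30] → cuts [2, 13, 31]

Pooled cuts: [2, 13, 23, 31]

Fragment lengths:
  2→13: 11 bp
  13→23: 10 bp
  23→31: 8 bp
  31→2 (wrap): 45-31+2 = 16 bp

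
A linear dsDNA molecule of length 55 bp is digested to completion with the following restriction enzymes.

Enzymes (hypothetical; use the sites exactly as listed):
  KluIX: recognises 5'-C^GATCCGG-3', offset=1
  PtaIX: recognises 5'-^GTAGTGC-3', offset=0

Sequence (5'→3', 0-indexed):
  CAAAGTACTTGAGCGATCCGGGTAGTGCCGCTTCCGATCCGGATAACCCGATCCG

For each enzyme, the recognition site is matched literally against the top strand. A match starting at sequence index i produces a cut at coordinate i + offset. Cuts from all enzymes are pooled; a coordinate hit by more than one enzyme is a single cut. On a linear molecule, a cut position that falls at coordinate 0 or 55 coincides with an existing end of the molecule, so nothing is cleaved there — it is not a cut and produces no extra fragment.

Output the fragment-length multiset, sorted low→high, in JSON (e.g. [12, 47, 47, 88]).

[7,14,14,20]

Scan for sites:
  KluIX (CGATCCGG, off=1): starts [13, 34] → cuts [14, 35]
  PtaIX (GTAGTGC, off=0): starts [21] → cuts [21]

Pooled cuts: [14, 21, 35]

Fragment lengths:
  [0,14): 14 bp
  [14,21): 7 bp
  [21,35): 14 bp
  [35,55): 20 bp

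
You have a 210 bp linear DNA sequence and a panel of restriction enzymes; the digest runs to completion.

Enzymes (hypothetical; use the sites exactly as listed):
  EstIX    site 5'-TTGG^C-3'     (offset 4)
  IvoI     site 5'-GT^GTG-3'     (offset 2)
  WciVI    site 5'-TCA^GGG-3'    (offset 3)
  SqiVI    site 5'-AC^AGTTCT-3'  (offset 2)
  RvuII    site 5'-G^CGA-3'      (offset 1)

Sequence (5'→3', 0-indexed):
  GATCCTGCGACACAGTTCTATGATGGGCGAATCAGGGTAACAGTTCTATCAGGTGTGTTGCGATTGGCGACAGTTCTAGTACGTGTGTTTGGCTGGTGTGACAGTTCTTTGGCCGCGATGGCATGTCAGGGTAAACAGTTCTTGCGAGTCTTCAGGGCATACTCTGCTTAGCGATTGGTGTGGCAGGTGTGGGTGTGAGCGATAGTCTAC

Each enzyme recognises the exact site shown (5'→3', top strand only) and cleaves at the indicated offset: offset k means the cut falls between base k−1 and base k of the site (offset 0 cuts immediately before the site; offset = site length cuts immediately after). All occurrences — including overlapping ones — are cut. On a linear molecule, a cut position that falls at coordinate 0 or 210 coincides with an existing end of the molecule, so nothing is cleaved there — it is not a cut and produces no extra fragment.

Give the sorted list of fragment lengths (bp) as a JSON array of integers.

[3,4,5,5,5,6,6,6,7,7,7,7,8,8,8,8,9,10,10,11,13,13,13,14,17]

Per-enzyme occurrences:
  EstIX (TTGGC, off=4): starts [63, 88, 108] → cuts [67, 92, 112]
  IvoI (GTGTG, off=2): starts [52, 82, 95, 177, 186, 192] → cuts [54, 84, 97, 179, 188, 194]
  WciVI (TCAGGG, off=3): starts [31, 125, 151] → cuts [34, 128, 154]
  SqiVI (ACAGTTCT, off=2): starts [11, 39, 69, 100, 134] → cuts [13, 41, 71, 102, 136]
  RvuII (GCGA, off=1): starts [6, 26, 59, 66, 114, 143, 170, 198] → cuts [7, 27, 60, 67, 115, 144, 171, 199]

All cut coordinates (distinct, sorted): [7, 13, 27, 34, 41, 54, 60, 67, 71, 84, 92, 97, 102, 112, 115, 128, 136, 144, 154, 171, 179, 188, 194, 199]

Fragments:
  [0,7): 7 bp
  [7,13): 6 bp
  [13,27): 14 bp
  [27,34): 7 bp
  [34,41): 7 bp
  [41,54): 13 bp
  [54,60): 6 bp
  [60,67): 7 bp
  [67,71): 4 bp
  [71,84): 13 bp
  [84,92): 8 bp
  [92,97): 5 bp
  [97,102): 5 bp
  [102,112): 10 bp
  [112,115): 3 bp
  [115,128): 13 bp
  [128,136): 8 bp
  [136,144): 8 bp
  [144,154): 10 bp
  [154,171): 17 bp
  [171,179): 8 bp
  [179,188): 9 bp
  [188,194): 6 bp
  [194,199): 5 bp
  [199,210): 11 bp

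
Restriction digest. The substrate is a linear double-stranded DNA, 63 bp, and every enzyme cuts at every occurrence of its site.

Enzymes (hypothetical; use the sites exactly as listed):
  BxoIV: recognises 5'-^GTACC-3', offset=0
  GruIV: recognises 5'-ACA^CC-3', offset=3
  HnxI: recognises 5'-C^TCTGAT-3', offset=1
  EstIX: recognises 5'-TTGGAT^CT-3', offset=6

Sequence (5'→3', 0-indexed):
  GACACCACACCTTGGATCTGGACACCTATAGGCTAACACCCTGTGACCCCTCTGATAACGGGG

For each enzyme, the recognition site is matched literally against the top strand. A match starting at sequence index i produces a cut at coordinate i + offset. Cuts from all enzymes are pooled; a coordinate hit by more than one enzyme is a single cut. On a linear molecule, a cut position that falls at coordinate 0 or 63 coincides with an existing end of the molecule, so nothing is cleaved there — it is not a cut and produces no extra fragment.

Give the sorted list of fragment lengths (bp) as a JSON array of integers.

Site scan:
  BxoIV (GTACC, off=0): no sites
  GruIV (ACACC, off=3): starts [1, 6, 21, 35] → cuts [4, 9, 24, 38]
  HnxI (CTCTGAT, off=1): starts [49] → cuts [50]
  EstIX (TTGGATCT, off=6): starts [11] → cuts [17]

All cut coordinates (distinct, sorted): [4, 9, 17, 24, 38, 50]

Fragment lengths:
  [0,4): 4 bp
  [4,9): 5 bp
  [9,17): 8 bp
  [17,24): 7 bp
  [24,38): 14 bp
  [38,50): 12 bp
  [50,63): 13 bp

[4,5,7,8,12,13,14]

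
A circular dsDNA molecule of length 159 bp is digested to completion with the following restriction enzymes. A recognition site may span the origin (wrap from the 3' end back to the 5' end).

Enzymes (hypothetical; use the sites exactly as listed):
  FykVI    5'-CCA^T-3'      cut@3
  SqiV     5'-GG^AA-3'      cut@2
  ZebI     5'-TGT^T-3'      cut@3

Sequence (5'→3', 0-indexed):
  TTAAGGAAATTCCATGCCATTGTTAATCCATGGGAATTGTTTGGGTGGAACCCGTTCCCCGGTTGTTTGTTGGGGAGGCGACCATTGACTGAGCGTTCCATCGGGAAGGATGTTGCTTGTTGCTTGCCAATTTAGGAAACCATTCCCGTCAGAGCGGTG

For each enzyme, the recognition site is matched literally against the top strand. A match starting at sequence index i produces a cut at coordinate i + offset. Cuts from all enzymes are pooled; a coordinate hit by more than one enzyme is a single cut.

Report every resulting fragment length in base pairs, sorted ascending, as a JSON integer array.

Scan for sites:
  FykVI CCAT/3: at [11, 16, 27, 81, 97, 139] ⇒ [14, 19, 30, 84, 100, 142]
  SqiV GGAA/2: at [4, 32, 46, 103, 134] ⇒ [6, 34, 48, 105, 136]
  ZebI TGTT/3: at [20, 37, 63, 67, 110, 117, 157] ⇒ [1, 23, 40, 66, 70, 113, 120]

All cut coordinates (distinct, sorted): [1, 6, 14, 19, 23, 30, 34, 40, 48, 66, 70, 84, 100, 105, 113, 120, 136, 142]

Fragment lengths:
  1→6: 5 bp
  6→14: 8 bp
  14→19: 5 bp
  19→23: 4 bp
  23→30: 7 bp
  30→34: 4 bp
  34→40: 6 bp
  40→48: 8 bp
  48→66: 18 bp
  66→70: 4 bp
  70→84: 14 bp
  84→100: 16 bp
  100→105: 5 bp
  105→113: 8 bp
  113→120: 7 bp
  120→136: 16 bp
  136→142: 6 bp
  142→1 (wrap): 159-142+1 = 18 bp

[4,4,4,5,5,5,6,6,7,7,8,8,8,14,16,16,18,18]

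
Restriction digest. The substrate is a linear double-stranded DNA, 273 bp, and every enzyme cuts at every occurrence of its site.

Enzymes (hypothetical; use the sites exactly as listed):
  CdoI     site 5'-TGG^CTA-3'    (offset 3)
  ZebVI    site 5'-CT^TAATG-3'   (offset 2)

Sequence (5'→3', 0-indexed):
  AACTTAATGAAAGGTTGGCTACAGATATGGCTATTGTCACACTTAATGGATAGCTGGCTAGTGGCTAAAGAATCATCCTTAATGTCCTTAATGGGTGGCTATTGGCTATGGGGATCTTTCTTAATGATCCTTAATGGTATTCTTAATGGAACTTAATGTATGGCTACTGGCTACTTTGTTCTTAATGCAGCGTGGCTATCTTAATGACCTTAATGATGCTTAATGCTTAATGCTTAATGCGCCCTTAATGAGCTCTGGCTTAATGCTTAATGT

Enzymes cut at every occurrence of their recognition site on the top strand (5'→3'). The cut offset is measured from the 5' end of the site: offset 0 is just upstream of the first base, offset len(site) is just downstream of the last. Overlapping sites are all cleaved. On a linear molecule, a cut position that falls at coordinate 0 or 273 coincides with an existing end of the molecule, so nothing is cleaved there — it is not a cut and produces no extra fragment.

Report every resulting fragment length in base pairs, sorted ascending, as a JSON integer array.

[4,6,6,7,7,7,7,7,7,9,9,10,10,10,10,10,11,12,12,12,13,13,14,14,15,15,16]

Site scan:
  CdoI (TGGCTA, off=3): starts [15, 27, 54, 61, 95, 102, 160, 167, 192] → cuts [18, 30, 57, 64, 98, 105, 163, 170, 195]
  ZebVI (CTTAATG, off=2): starts [2, 41, 77, 86, 119, 129, 141, 151, 180, 199, 208, 218, 225, 232, 243, 258, 265] → cuts [4, 43, 79, 88, 121, 131, 143, 153, 182, 201, 210, 220, 227, 234, 245, 260, 267]

Pooled cuts: [4, 18, 30, 43, 57, 64, 79, 88, 98, 105, 121, 131, 143, 153, 163, 170, 182, 195, 201, 210, 220, 227, 234, 245, 260, 267]

Fragments:
  [0,4): 4 bp
  [4,18): 14 bp
  [18,30): 12 bp
  [30,43): 13 bp
  [43,57): 14 bp
  [57,64): 7 bp
  [64,79): 15 bp
  [79,88): 9 bp
  [88,98): 10 bp
  [98,105): 7 bp
  [105,121): 16 bp
  [121,131): 10 bp
  [131,143): 12 bp
  [143,153): 10 bp
  [153,163): 10 bp
  [163,170): 7 bp
  [170,182): 12 bp
  [182,195): 13 bp
  [195,201): 6 bp
  [201,210): 9 bp
  [210,220): 10 bp
  [220,227): 7 bp
  [227,234): 7 bp
  [234,245): 11 bp
  [245,260): 15 bp
  [260,267): 7 bp
  [267,273): 6 bp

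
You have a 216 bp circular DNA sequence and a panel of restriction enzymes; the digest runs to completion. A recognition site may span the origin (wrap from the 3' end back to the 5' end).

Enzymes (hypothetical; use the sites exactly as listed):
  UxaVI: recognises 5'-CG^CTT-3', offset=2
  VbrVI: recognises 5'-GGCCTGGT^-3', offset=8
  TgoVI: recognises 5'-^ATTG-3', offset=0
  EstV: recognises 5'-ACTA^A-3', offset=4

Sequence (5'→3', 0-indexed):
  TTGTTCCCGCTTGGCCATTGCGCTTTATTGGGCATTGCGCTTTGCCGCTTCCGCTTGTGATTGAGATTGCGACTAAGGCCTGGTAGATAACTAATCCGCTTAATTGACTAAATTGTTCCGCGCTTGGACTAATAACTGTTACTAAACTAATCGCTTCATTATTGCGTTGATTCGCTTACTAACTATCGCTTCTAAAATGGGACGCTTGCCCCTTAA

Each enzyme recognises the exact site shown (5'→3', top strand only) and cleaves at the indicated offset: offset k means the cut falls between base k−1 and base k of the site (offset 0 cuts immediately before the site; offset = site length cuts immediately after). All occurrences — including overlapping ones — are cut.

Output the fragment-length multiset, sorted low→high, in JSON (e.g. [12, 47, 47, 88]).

Scan for sites:
  UxaVI CGCTT/2: at [7, 20, 37, 45, 51, 96, 120, 151, 172, 186, 202] ⇒ [9, 22, 39, 47, 53, 98, 122, 153, 174, 188, 204]
  VbrVI GGCCTGGT/8: at [76] ⇒ [84]
  TgoVI ATTG/0: at [16, 26, 33, 59, 65, 102, 111, 160, 215] ⇒ [16, 26, 33, 59, 65, 102, 111, 160, 215]
  EstV ACTAA/4: at [71, 89, 106, 127, 140, 145, 177] ⇒ [75, 93, 110, 131, 144, 149, 181]

Pooled cuts: [9, 16, 22, 26, 33, 39, 47, 53, 59, 65, 75, 84, 93, 98, 102, 110, 111, 122, 131, 144, 149, 153, 160, 174, 181, 188, 204, 215]

Fragments:
  9→16: 7 bp
  16→22: 6 bp
  22→26: 4 bp
  26→33: 7 bp
  33→39: 6 bp
  39→47: 8 bp
  47→53: 6 bp
  53→59: 6 bp
  59→65: 6 bp
  65→75: 10 bp
  75→84: 9 bp
  84→93: 9 bp
  93→98: 5 bp
  98→102: 4 bp
  102→110: 8 bp
  110→111: 1 bp
  111→122: 11 bp
  122→131: 9 bp
  131→144: 13 bp
  144→149: 5 bp
  149→153: 4 bp
  153→160: 7 bp
  160→174: 14 bp
  174→181: 7 bp
  181→188: 7 bp
  188→204: 16 bp
  204→215: 11 bp
  215→9 (wrap): 216-215+9 = 10 bp

[1,4,4,4,5,5,6,6,6,6,6,7,7,7,7,7,8,8,9,9,9,10,10,11,11,13,14,16]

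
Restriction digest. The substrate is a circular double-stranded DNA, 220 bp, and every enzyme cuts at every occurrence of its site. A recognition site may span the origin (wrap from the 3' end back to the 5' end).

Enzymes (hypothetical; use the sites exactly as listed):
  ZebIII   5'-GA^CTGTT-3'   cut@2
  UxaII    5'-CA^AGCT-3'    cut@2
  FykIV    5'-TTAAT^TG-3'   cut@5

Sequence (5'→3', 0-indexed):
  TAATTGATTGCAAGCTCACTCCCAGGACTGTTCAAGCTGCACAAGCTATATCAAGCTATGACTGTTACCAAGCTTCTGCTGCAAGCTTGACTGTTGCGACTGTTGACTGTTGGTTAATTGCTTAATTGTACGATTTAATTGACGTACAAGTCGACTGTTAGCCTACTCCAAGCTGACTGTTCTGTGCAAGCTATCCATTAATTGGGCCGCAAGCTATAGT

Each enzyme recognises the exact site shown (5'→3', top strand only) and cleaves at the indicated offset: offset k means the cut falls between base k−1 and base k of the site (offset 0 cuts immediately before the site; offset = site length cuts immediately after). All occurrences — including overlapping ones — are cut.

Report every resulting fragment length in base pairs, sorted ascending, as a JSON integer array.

Site scan:
  ZebIII (GACTGTT, off=2): starts [25, 59, 88, 97, 104, 152, 174] → cuts [27, 61, 90, 99, 106, 154, 176]
  UxaII (CAAGCT, off=2): starts [10, 32, 41, 51, 68, 81, 168, 186, 209] → cuts [12, 34, 43, 53, 70, 83, 170, 188, 211]
  FykIV (TTAATTG, off=5): starts [113, 121, 134, 197, 219] → cuts [4, 118, 126, 139, 202]

Pooled cuts: [4, 12, 27, 34, 43, 53, 61, 70, 83, 90, 99, 106, 118, 126, 139, 154, 170, 176, 188, 202, 211]

Fragments:
  4→12: 8 bp
  12→27: 15 bp
  27→34: 7 bp
  34→43: 9 bp
  43→53: 10 bp
  53→61: 8 bp
  61→70: 9 bp
  70→83: 13 bp
  83→90: 7 bp
  90→99: 9 bp
  99→106: 7 bp
  106→118: 12 bp
  118→126: 8 bp
  126→139: 13 bp
  139→154: 15 bp
  154→170: 16 bp
  170→176: 6 bp
  176→188: 12 bp
  188→202: 14 bp
  202→211: 9 bp
  211→4 (wrap): 220-211+4 = 13 bp

[6,7,7,7,8,8,8,9,9,9,9,10,12,12,13,13,13,14,15,15,16]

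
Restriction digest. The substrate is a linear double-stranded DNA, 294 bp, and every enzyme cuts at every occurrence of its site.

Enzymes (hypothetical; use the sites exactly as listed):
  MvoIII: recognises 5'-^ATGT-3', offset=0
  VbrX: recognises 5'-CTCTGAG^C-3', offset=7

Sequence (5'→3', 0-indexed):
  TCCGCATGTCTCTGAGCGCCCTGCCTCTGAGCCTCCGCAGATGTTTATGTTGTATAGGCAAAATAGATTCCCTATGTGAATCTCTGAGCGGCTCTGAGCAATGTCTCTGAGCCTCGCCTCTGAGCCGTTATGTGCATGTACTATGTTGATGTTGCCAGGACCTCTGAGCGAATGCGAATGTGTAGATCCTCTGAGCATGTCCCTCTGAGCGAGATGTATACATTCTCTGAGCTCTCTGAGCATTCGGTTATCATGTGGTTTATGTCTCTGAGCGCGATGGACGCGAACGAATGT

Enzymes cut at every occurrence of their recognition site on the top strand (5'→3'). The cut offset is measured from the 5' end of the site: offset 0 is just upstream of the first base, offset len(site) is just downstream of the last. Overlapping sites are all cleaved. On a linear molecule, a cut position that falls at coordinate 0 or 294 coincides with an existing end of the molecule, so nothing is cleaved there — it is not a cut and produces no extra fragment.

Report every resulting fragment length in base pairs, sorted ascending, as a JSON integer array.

[1,2,4,4,5,5,6,6,6,7,9,9,9,9,10,11,11,11,12,13,13,15,15,18,18,18,20,27]

Per-enzyme occurrences:
  MvoIII ATGT/0: at [5, 40, 46, 73, 100, 129, 135, 142, 148, 177, 196, 213, 252, 261, 290] ⇒ [5, 40, 46, 73, 100, 129, 135, 142, 148, 177, 196, 213, 252, 261, 290]
  VbrX CTCTGAGC/7: at [9, 24, 81, 91, 104, 117, 161, 188, 202, 224, 233, 265] ⇒ [16, 31, 88, 98, 111, 124, 168, 195, 209, 231, 240, 272]

All cut coordinates (distinct, sorted): [5, 16, 31, 40, 46, 73, 88, 98, 100, 111, 124, 129, 135, 142, 148, 168, 177, 195, 196, 209, 213, 231, 240, 252, 261, 272, 290]

Fragment lengths:
  [0,5): 5 bp
  [5,16): 11 bp
  [16,31): 15 bp
  [31,40): 9 bp
  [40,46): 6 bp
  [46,73): 27 bp
  [73,88): 15 bp
  [88,98): 10 bp
  [98,100): 2 bp
  [100,111): 11 bp
  [111,124): 13 bp
  [124,129): 5 bp
  [129,135): 6 bp
  [135,142): 7 bp
  [142,148): 6 bp
  [148,168): 20 bp
  [168,177): 9 bp
  [177,195): 18 bp
  [195,196): 1 bp
  [196,209): 13 bp
  [209,213): 4 bp
  [213,231): 18 bp
  [231,240): 9 bp
  [240,252): 12 bp
  [252,261): 9 bp
  [261,272): 11 bp
  [272,290): 18 bp
  [290,294): 4 bp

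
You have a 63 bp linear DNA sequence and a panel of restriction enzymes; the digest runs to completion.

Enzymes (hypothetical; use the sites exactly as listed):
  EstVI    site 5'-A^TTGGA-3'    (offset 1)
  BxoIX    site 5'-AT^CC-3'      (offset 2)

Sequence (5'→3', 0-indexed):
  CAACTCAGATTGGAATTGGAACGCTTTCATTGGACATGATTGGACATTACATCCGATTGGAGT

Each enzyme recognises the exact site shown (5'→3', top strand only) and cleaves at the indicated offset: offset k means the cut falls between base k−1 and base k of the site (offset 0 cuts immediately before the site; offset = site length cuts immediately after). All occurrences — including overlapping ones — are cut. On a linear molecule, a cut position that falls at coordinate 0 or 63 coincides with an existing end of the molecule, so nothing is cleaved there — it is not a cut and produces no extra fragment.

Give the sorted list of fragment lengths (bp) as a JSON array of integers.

[4,6,7,9,10,13,14]

Scan for sites:
  EstVI ATTGGA/1: at [8, 14, 28, 38, 55] ⇒ [9, 15, 29, 39, 56]
  BxoIX ATCC/2: at [50] ⇒ [52]

Pooled cuts: [9, 15, 29, 39, 52, 56]

Fragments:
  [0,9): 9 bp
  [9,15): 6 bp
  [15,29): 14 bp
  [29,39): 10 bp
  [39,52): 13 bp
  [52,56): 4 bp
  [56,63): 7 bp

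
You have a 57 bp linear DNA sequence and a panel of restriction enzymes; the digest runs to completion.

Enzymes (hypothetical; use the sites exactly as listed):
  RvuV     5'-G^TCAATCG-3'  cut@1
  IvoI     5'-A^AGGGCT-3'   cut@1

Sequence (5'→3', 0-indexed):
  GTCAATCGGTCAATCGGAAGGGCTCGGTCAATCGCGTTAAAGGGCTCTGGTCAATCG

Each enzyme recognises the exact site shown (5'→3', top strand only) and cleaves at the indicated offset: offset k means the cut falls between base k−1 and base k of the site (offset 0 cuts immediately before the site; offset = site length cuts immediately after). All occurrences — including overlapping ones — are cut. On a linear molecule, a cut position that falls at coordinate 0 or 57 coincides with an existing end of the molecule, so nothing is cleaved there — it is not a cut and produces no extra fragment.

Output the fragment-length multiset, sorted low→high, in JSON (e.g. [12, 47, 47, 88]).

[1,7,8,9,9,10,13]

Site scan:
  RvuV GTCAATCG/1: at [0, 8, 26, 49] ⇒ [1, 9, 27, 50]
  IvoI AAGGGCT/1: at [17, 39] ⇒ [18, 40]

All cut coordinates (distinct, sorted): [1, 9, 18, 27, 40, 50]

Fragment lengths:
  [0,1): 1 bp
  [1,9): 8 bp
  [9,18): 9 bp
  [18,27): 9 bp
  [27,40): 13 bp
  [40,50): 10 bp
  [50,57): 7 bp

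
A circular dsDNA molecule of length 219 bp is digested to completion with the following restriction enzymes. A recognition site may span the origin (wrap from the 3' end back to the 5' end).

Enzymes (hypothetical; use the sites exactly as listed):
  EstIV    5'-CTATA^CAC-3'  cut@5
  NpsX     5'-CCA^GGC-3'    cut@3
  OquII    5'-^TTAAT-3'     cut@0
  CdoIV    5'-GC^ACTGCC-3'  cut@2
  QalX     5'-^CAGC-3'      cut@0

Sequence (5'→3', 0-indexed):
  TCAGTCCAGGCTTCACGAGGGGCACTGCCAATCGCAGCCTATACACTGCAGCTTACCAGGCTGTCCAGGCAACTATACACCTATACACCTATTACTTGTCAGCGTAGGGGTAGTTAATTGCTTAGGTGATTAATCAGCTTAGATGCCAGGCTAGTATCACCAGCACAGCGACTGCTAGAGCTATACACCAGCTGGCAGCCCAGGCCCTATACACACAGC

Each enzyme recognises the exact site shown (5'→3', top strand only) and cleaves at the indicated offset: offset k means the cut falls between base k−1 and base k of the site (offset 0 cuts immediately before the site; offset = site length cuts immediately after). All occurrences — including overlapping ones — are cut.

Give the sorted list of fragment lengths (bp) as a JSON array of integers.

[3,4,5,5,5,7,7,8,9,9,9,10,10,11,12,12,14,14,14,15,16,20]

Site scan:
  EstIV CTATACAC/5: at [38, 72, 80, 180, 206] ⇒ [43, 77, 85, 185, 211]
  NpsX CCAGGC/3: at [5, 55, 64, 145, 199] ⇒ [8, 58, 67, 148, 202]
  OquII TTAAT/0: at [113, 129] ⇒ [113, 129]
  CdoIV GCACTGCC/2: at [21] ⇒ [23]
  QalX CAGC/0: at [34, 48, 99, 134, 160, 165, 188, 195, 215] ⇒ [34, 48, 99, 134, 160, 165, 188, 195, 215]

All cut coordinates (distinct, sorted): [8, 23, 34, 43, 48, 58, 67, 77, 85, 99, 113, 129, 134, 148, 160, 165, 185, 188, 195, 202, 211, 215]

Fragment lengths:
  8→23: 15 bp
  23→34: 11 bp
  34→43: 9 bp
  43→48: 5 bp
  48→58: 10 bp
  58→67: 9 bp
  67→77: 10 bp
  77→85: 8 bp
  85→99: 14 bp
  99→113: 14 bp
  113→129: 16 bp
  129→134: 5 bp
  134→148: 14 bp
  148→160: 12 bp
  160→165: 5 bp
  165→185: 20 bp
  185→188: 3 bp
  188→195: 7 bp
  195→202: 7 bp
  202→211: 9 bp
  211→215: 4 bp
  215→8 (wrap): 219-215+8 = 12 bp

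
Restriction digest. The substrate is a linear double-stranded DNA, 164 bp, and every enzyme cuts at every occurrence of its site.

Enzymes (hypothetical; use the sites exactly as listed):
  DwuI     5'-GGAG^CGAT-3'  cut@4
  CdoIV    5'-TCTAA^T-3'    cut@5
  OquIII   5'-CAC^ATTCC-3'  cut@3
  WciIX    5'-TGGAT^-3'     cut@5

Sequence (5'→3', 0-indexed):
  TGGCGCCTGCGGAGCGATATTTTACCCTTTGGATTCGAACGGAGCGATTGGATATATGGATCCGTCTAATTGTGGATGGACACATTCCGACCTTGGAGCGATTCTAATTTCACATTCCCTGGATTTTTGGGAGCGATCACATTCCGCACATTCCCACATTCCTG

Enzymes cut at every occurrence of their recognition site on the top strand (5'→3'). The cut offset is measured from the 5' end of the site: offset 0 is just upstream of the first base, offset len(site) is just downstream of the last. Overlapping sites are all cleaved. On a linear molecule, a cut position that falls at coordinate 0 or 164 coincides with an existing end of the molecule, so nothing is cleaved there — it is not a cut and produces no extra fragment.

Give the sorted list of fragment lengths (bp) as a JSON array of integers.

Site scan:
  DwuI (GGAGCGAT, off=4): starts [10, 40, 94, 129] → cuts [14, 44, 98, 133]
  CdoIV (TCTAAT, off=5): starts [64, 102] → cuts [69, 107]
  OquIII (CACATTCC, off=3): starts [80, 110, 137, 146, 154] → cuts [83, 113, 140, 149, 157]
  WciIX (TGGAT, off=5): starts [29, 48, 56, 72, 119] → cuts [34, 53, 61, 77, 124]

All cut coordinates (distinct, sorted): [14, 34, 44, 53, 61, 69, 77, 83, 98, 107, 113, 124, 133, 140, 149, 157]

Fragments:
  [0,14): 14 bp
  [14,34): 20 bp
  [34,44): 10 bp
  [44,53): 9 bp
  [53,61): 8 bp
  [61,69): 8 bp
  [69,77): 8 bp
  [77,83): 6 bp
  [83,98): 15 bp
  [98,107): 9 bp
  [107,113): 6 bp
  [113,124): 11 bp
  [124,133): 9 bp
  [133,140): 7 bp
  [140,149): 9 bp
  [149,157): 8 bp
  [157,164): 7 bp

[6,6,7,7,8,8,8,8,9,9,9,9,10,11,14,15,20]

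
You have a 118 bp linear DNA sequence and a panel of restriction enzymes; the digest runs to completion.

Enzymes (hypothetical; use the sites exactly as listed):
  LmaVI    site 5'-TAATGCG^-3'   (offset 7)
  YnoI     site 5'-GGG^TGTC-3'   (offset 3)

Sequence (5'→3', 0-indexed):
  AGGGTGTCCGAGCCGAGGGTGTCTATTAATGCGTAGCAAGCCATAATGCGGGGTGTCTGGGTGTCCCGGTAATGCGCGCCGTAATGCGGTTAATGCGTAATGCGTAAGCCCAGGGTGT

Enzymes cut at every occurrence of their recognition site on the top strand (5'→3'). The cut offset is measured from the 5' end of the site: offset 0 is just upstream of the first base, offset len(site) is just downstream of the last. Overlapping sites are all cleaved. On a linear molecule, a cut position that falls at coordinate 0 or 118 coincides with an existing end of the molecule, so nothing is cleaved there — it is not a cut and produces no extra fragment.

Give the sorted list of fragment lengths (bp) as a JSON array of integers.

Scan for sites:
  LmaVI (TAATGCG, off=7): starts [26, 43, 69, 81, 90, 97] → cuts [33, 50, 76, 88, 97, 104]
  YnoI (GGGTGTC, off=3): starts [1, 16, 50, 58] → cuts [4, 19, 53, 61]

All cut coordinates (distinct, sorted): [4, 19, 33, 50, 53, 61, 76, 88, 97, 104]

Fragments:
  [0,4): 4 bp
  [4,19): 15 bp
  [19,33): 14 bp
  [33,50): 17 bp
  [50,53): 3 bp
  [53,61): 8 bp
  [61,76): 15 bp
  [76,88): 12 bp
  [88,97): 9 bp
  [97,104): 7 bp
  [104,118): 14 bp

[3,4,7,8,9,12,14,14,15,15,17]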